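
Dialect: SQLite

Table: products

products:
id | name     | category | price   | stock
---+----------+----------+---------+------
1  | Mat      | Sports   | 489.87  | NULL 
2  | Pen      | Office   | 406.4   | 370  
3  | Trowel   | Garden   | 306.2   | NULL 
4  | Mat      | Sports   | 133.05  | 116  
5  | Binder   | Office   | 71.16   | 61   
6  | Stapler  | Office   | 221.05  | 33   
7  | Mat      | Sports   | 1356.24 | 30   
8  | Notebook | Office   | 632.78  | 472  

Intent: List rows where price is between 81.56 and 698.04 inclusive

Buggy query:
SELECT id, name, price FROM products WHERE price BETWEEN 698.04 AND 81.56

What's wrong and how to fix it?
Bug: The bounds are reversed; BETWEEN a AND b requires a <= b to match anything

Fix: Write BETWEEN 81.56 AND 698.04

Corrected query:
SELECT id, name, price FROM products WHERE price BETWEEN 81.56 AND 698.04

Result:
id | name     | price 
---+----------+-------
1  | Mat      | 489.87
2  | Pen      | 406.4 
3  | Trowel   | 306.2 
4  | Mat      | 133.05
6  | Stapler  | 221.05
8  | Notebook | 632.78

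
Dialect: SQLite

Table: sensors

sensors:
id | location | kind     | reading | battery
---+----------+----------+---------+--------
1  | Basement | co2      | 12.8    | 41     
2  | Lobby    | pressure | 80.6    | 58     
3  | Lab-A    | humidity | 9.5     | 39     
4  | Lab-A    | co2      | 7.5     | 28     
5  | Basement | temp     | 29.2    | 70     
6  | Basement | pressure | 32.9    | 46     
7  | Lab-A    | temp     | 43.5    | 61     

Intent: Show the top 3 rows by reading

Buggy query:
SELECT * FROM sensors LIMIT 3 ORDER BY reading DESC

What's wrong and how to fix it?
Bug: LIMIT must come after ORDER BY

Fix: Swap the clauses: ORDER BY first, then LIMIT

Corrected query:
SELECT * FROM sensors ORDER BY reading DESC LIMIT 3

Result:
id | location | kind     | reading | battery
---+----------+----------+---------+--------
2  | Lobby    | pressure | 80.6    | 58     
7  | Lab-A    | temp     | 43.5    | 61     
6  | Basement | pressure | 32.9    | 46     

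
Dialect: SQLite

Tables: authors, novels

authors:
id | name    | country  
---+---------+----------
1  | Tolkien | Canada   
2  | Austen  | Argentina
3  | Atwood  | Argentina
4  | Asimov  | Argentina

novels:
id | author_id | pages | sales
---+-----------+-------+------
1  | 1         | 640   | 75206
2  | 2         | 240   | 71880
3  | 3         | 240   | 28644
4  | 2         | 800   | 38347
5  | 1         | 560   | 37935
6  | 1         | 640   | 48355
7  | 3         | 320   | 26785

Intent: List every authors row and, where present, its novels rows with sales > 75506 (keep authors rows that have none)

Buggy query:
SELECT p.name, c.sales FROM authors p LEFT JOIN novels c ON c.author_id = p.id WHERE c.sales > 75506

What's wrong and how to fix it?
Bug: A WHERE condition on the right-hand table after LEFT JOIN drops unmatched parents

Fix: Move the right-table condition into the ON clause so unmatched parents are kept

Corrected query:
SELECT p.name, c.sales FROM authors p LEFT JOIN novels c ON c.author_id = p.id AND c.sales > 75506

Result:
name    | sales
--------+------
Tolkien | NULL 
Austen  | NULL 
Atwood  | NULL 
Asimov  | NULL 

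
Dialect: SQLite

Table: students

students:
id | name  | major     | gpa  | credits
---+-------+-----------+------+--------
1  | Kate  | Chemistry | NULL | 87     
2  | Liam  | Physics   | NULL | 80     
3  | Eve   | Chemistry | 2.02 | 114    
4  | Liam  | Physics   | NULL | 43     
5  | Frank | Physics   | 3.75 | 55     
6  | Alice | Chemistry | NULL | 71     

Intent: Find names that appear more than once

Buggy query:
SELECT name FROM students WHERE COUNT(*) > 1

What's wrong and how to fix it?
Bug: COUNT(*) is an aggregate and cannot be used in WHERE

Fix: Group first, then use HAVING for the count condition

Corrected query:
SELECT name FROM students GROUP BY name HAVING COUNT(*) > 1

Result:
name
----
Liam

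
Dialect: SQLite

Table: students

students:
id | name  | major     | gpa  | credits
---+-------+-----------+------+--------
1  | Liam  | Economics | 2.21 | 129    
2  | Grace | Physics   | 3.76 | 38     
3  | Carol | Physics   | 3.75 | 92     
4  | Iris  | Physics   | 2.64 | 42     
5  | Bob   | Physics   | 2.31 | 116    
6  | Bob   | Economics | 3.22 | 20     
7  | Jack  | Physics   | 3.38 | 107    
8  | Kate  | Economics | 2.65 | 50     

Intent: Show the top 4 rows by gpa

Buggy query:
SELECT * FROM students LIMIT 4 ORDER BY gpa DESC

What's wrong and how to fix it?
Bug: ORDER BY cannot follow LIMIT; LIMIT is the final clause

Fix: Swap the clauses: ORDER BY first, then LIMIT

Corrected query:
SELECT * FROM students ORDER BY gpa DESC LIMIT 4

Result:
id | name  | major     | gpa  | credits
---+-------+-----------+------+--------
2  | Grace | Physics   | 3.76 | 38     
3  | Carol | Physics   | 3.75 | 92     
7  | Jack  | Physics   | 3.38 | 107    
6  | Bob   | Economics | 3.22 | 20     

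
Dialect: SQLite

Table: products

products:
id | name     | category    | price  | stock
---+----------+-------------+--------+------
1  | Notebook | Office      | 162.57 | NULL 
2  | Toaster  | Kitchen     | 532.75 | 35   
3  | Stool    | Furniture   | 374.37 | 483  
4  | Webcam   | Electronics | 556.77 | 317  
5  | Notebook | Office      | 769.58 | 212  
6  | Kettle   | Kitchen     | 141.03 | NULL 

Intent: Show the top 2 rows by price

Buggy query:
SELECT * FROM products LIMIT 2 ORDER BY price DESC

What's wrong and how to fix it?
Bug: LIMIT must come after ORDER BY

Fix: Swap the clauses: ORDER BY first, then LIMIT

Corrected query:
SELECT * FROM products ORDER BY price DESC LIMIT 2

Result:
id | name     | category    | price  | stock
---+----------+-------------+--------+------
5  | Notebook | Office      | 769.58 | 212  
4  | Webcam   | Electronics | 556.77 | 317  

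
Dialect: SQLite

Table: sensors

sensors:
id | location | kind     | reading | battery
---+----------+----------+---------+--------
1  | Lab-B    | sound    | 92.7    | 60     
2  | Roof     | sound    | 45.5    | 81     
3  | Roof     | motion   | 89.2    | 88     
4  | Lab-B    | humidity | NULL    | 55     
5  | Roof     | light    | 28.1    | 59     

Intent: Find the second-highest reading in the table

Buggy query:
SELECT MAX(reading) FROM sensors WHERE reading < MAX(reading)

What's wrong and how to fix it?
Bug: MAX(reading) on the right of the comparison is an aggregate-in-WHERE error

Fix: Put the inner MAX in a scalar subquery

Corrected query:
SELECT MAX(reading) FROM sensors WHERE reading < (SELECT MAX(reading) FROM sensors)

Result:
MAX(reading)
------------
89.2        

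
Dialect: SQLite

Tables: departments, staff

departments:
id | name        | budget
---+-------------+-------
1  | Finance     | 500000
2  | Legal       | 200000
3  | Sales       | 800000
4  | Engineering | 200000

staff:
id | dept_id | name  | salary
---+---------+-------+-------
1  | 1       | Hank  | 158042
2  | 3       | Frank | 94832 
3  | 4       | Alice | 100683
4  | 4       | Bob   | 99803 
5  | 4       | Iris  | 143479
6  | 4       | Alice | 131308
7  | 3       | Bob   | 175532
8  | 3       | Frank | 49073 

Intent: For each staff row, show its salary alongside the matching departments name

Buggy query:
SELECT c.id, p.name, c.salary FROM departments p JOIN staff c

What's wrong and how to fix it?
Bug: Missing join condition: each staff row is matched to all departments rows instead of just its own

Fix: Add ON c.dept_id = p.id to the JOIN

Corrected query:
SELECT c.id, p.name, c.salary FROM departments p JOIN staff c ON c.dept_id = p.id

Result:
id | name        | salary
---+-------------+-------
1  | Finance     | 158042
2  | Sales       | 94832 
3  | Engineering | 100683
4  | Engineering | 99803 
5  | Engineering | 143479
6  | Engineering | 131308
7  | Sales       | 175532
8  | Sales       | 49073 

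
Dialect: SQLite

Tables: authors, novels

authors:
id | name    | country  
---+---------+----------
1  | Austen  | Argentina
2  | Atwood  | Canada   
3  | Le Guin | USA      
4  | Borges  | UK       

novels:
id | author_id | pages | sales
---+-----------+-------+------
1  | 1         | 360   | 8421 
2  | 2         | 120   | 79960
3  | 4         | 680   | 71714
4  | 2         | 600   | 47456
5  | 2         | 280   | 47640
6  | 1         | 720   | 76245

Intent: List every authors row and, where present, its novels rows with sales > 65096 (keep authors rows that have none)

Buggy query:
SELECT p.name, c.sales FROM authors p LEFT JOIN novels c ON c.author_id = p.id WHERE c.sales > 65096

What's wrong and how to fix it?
Bug: A WHERE condition on the right-hand table after LEFT JOIN drops unmatched parents

Fix: Move the right-table condition into the ON clause so unmatched parents are kept

Corrected query:
SELECT p.name, c.sales FROM authors p LEFT JOIN novels c ON c.author_id = p.id AND c.sales > 65096

Result:
name    | sales
--------+------
Austen  | 76245
Atwood  | 79960
Le Guin | NULL 
Borges  | 71714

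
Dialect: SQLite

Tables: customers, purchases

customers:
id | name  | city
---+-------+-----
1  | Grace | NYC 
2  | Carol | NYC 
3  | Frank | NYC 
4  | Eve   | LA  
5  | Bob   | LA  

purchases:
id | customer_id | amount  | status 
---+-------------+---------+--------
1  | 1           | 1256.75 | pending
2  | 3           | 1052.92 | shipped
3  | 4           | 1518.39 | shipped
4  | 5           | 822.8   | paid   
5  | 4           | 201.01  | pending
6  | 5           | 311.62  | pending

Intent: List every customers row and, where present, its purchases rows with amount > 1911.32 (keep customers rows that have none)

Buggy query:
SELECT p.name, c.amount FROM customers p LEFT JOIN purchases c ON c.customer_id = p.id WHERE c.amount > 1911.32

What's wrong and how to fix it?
Bug: Filtering c.amount in WHERE discards the NULL rows produced by LEFT JOIN, turning it into an inner join

Fix: Put 'c.amount > 1911.32' in the JOIN's ON clause instead of WHERE

Corrected query:
SELECT p.name, c.amount FROM customers p LEFT JOIN purchases c ON c.customer_id = p.id AND c.amount > 1911.32

Result:
name  | amount
------+-------
Grace | NULL  
Carol | NULL  
Frank | NULL  
Eve   | NULL  
Bob   | NULL  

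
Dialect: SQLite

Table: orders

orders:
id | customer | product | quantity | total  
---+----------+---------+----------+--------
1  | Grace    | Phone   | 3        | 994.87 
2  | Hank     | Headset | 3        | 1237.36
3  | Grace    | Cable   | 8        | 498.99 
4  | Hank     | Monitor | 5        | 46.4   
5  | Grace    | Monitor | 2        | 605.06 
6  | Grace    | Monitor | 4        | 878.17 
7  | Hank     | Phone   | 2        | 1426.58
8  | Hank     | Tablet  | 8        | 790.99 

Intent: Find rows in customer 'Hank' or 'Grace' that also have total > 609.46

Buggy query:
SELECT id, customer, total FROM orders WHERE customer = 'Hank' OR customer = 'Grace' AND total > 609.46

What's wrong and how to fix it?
Bug: AND binds tighter than OR, so this parses as customer = 'Hank' OR (customer = 'Grace' AND total > 609.46)

Fix: Group the OR with parentheses (or use IN), then AND the threshold

Corrected query:
SELECT id, customer, total FROM orders WHERE (customer = 'Hank' OR customer = 'Grace') AND total > 609.46

Result:
id | customer | total  
---+----------+--------
1  | Grace    | 994.87 
2  | Hank     | 1237.36
6  | Grace    | 878.17 
7  | Hank     | 1426.58
8  | Hank     | 790.99 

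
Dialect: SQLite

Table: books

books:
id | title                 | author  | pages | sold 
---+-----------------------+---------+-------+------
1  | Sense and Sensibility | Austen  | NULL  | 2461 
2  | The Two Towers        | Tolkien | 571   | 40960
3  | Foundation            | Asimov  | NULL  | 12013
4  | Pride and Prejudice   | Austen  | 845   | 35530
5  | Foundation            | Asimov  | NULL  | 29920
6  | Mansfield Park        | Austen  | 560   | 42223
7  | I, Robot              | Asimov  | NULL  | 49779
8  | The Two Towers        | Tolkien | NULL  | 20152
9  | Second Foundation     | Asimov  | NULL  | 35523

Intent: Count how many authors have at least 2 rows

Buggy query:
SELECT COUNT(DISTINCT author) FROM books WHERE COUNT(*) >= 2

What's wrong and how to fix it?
Bug: COUNT(*) cannot appear in WHERE; the per-group count doesn't exist yet

Fix: Use a subquery that GROUPs and filters with HAVING, then count its rows

Corrected query:
SELECT COUNT(*) FROM (SELECT author FROM books GROUP BY author HAVING COUNT(*) >= 2)

Result:
COUNT(*)
--------
3       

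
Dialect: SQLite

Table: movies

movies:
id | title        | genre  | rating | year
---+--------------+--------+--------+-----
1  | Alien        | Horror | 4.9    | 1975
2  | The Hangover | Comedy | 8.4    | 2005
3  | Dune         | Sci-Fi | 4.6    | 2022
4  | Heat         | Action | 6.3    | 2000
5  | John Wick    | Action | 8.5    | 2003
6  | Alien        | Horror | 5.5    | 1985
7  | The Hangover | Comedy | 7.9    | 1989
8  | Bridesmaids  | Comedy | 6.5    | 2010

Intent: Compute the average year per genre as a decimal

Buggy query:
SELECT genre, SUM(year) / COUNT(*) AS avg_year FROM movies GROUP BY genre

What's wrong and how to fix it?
Bug: SUM(year) and COUNT(*) are both integers; the division truncates the fractional part

Fix: Multiply by 1.0 (or CAST to REAL) to force floating-point division

Corrected query:
SELECT genre, SUM(year) * 1.0 / COUNT(*) AS avg_year FROM movies GROUP BY genre

Result:
genre  | avg_year   
-------+------------
Action | 2001.5     
Comedy | 2001.333333
Horror | 1980       
Sci-Fi | 2022       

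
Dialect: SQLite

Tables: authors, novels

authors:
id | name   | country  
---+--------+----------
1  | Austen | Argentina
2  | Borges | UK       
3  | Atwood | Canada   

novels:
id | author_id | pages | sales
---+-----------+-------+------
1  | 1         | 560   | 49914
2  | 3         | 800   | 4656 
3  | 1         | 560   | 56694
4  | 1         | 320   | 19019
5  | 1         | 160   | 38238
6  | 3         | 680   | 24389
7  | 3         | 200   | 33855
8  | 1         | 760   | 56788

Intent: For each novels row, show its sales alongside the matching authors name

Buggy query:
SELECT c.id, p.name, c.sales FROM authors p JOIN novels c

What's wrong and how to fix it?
Bug: JOIN with no ON clause produces a cartesian product; every novels row pairs with every authors row

Fix: Add ON c.author_id = p.id to the JOIN

Corrected query:
SELECT c.id, p.name, c.sales FROM authors p JOIN novels c ON c.author_id = p.id

Result:
id | name   | sales
---+--------+------
1  | Austen | 49914
2  | Atwood | 4656 
3  | Austen | 56694
4  | Austen | 19019
5  | Austen | 38238
6  | Atwood | 24389
7  | Atwood | 33855
8  | Austen | 56788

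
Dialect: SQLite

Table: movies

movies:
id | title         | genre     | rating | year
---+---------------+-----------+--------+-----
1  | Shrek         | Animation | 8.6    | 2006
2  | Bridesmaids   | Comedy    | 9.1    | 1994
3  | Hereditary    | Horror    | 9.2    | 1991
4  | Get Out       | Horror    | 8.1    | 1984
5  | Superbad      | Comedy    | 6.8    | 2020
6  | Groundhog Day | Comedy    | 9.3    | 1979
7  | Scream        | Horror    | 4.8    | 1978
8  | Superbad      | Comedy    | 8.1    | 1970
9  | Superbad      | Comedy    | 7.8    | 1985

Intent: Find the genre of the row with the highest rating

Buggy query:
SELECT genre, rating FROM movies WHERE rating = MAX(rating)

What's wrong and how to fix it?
Bug: WHERE is evaluated per row; an aggregate over the whole table isn't defined there

Fix: Use a subquery: WHERE rating = (SELECT MAX(rating) FROM movies)

Corrected query:
SELECT genre, rating FROM movies WHERE rating = (SELECT MAX(rating) FROM movies)

Result:
genre  | rating
-------+-------
Comedy | 9.3   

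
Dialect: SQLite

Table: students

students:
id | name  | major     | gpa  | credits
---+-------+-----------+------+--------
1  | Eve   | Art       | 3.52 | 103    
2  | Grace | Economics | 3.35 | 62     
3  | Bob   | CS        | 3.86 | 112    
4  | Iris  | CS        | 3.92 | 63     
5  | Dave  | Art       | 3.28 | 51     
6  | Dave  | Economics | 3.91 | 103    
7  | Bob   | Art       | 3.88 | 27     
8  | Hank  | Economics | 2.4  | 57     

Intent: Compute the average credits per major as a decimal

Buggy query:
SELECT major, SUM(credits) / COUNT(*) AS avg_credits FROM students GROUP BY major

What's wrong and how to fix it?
Bug: SUM(credits) and COUNT(*) are both integers; the division truncates the fractional part

Fix: Cast one side to REAL so the division keeps the fractional part

Corrected query:
SELECT major, SUM(credits) * 1.0 / COUNT(*) AS avg_credits FROM students GROUP BY major

Result:
major     | avg_credits
----------+------------
Art       | 60.333333  
CS        | 87.5       
Economics | 74         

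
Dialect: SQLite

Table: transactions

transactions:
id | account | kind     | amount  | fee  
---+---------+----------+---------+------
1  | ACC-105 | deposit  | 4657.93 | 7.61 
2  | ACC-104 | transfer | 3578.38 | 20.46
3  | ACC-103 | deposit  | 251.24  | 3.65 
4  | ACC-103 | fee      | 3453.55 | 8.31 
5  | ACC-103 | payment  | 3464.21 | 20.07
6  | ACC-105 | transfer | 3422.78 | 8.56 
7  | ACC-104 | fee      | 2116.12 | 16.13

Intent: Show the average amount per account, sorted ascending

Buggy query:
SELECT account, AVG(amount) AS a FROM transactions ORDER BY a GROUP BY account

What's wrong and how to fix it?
Bug: ORDER BY appears before GROUP BY; SQL clause order requires GROUP BY first

Fix: Reorder: SELECT … FROM … GROUP BY … ORDER BY …

Corrected query:
SELECT account, AVG(amount) AS a FROM transactions GROUP BY account ORDER BY a

Result:
account | a          
--------+------------
ACC-103 | 2389.666667
ACC-104 | 2847.25    
ACC-105 | 4040.355   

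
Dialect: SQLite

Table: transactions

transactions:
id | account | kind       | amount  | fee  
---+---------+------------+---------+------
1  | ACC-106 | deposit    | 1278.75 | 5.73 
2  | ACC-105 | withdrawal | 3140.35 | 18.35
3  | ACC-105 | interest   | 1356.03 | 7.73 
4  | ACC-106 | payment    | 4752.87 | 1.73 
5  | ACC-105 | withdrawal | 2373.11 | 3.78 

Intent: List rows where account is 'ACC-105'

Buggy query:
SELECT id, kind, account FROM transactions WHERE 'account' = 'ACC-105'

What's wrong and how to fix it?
Bug: Single quotes denote string literals in SQL; the column name is being compared as a constant string

Fix: Reference the column as account without single quotes

Corrected query:
SELECT id, kind, account FROM transactions WHERE account = 'ACC-105'

Result:
id | kind       | account
---+------------+--------
2  | withdrawal | ACC-105
3  | interest   | ACC-105
5  | withdrawal | ACC-105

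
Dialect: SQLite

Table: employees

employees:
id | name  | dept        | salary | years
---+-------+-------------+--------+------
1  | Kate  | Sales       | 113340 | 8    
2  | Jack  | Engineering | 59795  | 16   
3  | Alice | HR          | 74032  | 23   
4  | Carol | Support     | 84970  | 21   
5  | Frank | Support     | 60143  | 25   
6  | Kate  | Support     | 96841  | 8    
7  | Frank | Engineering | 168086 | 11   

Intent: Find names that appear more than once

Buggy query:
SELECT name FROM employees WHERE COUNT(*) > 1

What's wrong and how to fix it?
Bug: COUNT(*) is an aggregate and cannot be used in WHERE

Fix: Group first, then use HAVING for the count condition

Corrected query:
SELECT name FROM employees GROUP BY name HAVING COUNT(*) > 1

Result:
name 
-----
Frank
Kate 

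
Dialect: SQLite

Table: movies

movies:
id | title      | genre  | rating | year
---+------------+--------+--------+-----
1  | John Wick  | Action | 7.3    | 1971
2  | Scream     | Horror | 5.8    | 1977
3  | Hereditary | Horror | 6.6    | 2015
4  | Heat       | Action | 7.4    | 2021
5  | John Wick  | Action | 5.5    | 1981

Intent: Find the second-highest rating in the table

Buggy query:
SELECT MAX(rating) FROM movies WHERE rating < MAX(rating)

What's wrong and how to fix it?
Bug: The inner MAX is an aggregate inside WHERE, which is not allowed

Fix: Put the inner MAX in a scalar subquery

Corrected query:
SELECT MAX(rating) FROM movies WHERE rating < (SELECT MAX(rating) FROM movies)

Result:
MAX(rating)
-----------
7.3        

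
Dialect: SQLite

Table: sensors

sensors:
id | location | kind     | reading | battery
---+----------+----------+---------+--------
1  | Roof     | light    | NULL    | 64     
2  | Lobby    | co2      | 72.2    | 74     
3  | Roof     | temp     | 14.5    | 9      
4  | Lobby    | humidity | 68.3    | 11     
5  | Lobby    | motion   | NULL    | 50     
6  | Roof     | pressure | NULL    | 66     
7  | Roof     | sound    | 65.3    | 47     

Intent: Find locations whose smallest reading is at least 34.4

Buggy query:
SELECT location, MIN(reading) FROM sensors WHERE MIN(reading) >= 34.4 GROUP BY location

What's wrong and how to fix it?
Bug: Aggregates like MIN are computed per group after WHERE runs

Fix: Replace WHERE with HAVING after the GROUP BY

Corrected query:
SELECT location, MIN(reading) FROM sensors GROUP BY location HAVING MIN(reading) >= 34.4

Result:
location | MIN(reading)
---------+-------------
Lobby    | 68.3        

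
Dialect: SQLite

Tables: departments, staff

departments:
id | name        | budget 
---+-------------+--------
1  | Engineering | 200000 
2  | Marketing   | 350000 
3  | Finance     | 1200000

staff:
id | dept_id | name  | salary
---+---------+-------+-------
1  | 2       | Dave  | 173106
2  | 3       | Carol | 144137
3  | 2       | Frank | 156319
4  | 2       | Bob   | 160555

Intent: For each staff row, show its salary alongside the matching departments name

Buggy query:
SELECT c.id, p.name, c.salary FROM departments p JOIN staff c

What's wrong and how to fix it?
Bug: Missing join condition: each staff row is matched to all departments rows instead of just its own

Fix: Add ON c.dept_id = p.id to the JOIN

Corrected query:
SELECT c.id, p.name, c.salary FROM departments p JOIN staff c ON c.dept_id = p.id

Result:
id | name      | salary
---+-----------+-------
1  | Marketing | 173106
2  | Finance   | 144137
3  | Marketing | 156319
4  | Marketing | 160555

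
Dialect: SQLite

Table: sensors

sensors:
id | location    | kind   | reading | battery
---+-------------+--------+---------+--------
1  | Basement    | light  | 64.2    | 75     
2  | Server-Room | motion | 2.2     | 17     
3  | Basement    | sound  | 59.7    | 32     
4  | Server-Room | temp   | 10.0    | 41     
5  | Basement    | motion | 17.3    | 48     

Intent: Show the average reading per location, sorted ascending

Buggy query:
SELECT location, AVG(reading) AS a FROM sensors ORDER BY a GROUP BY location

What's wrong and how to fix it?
Bug: ORDER BY appears before GROUP BY; SQL clause order requires GROUP BY first

Fix: Reorder: SELECT … FROM … GROUP BY … ORDER BY …

Corrected query:
SELECT location, AVG(reading) AS a FROM sensors GROUP BY location ORDER BY a

Result:
location    | a        
------------+----------
Server-Room | 6.1      
Basement    | 47.066667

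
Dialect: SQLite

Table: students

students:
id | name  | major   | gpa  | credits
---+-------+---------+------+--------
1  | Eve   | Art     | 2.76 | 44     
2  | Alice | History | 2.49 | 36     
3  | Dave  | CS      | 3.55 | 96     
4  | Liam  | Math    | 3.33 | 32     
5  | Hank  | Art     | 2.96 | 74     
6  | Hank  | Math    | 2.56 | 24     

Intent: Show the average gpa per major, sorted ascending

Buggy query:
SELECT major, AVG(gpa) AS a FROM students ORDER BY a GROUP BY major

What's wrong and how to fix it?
Bug: ORDER BY appears before GROUP BY; SQL clause order requires GROUP BY first

Fix: Move ORDER BY to the end, after GROUP BY

Corrected query:
SELECT major, AVG(gpa) AS a FROM students GROUP BY major ORDER BY a

Result:
major   | a    
--------+------
History | 2.49 
Art     | 2.86 
Math    | 2.945
CS      | 3.55 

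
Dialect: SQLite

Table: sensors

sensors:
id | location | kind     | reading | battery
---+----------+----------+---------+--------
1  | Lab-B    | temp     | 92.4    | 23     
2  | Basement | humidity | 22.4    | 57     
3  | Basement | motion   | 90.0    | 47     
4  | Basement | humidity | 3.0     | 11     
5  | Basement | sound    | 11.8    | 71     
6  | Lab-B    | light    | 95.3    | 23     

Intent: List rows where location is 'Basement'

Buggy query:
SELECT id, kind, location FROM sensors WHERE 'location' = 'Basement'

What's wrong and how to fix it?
Bug: 'location' in single quotes is a string literal, not the column; the comparison is literal-vs-literal and never true

Fix: Reference the column as location without single quotes

Corrected query:
SELECT id, kind, location FROM sensors WHERE location = 'Basement'

Result:
id | kind     | location
---+----------+---------
2  | humidity | Basement
3  | motion   | Basement
4  | humidity | Basement
5  | sound    | Basement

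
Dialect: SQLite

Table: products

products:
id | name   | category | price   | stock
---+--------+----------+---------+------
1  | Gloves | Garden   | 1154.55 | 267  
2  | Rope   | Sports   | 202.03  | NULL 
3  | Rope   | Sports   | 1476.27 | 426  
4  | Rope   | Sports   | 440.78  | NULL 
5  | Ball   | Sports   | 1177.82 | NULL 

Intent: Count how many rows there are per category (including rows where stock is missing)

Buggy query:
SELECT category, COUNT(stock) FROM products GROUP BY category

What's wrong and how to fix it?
Bug: COUNT(stock) skips NULLs, so groups with missing stock are undercounted

Fix: Use COUNT(*) to count all rows regardless of NULL

Corrected query:
SELECT category, COUNT(*) FROM products GROUP BY category

Result:
category | COUNT(*)
---------+---------
Garden   | 1       
Sports   | 4       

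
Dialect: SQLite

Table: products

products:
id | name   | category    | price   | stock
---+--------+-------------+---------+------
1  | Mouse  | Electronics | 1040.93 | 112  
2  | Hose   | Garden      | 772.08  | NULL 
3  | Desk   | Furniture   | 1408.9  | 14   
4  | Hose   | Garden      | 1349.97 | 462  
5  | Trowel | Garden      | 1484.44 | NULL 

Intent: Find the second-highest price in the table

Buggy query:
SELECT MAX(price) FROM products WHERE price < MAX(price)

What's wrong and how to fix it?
Bug: The inner MAX is an aggregate inside WHERE, which is not allowed

Fix: Compute the overall MAX in a subquery, then take MAX of rows below it

Corrected query:
SELECT MAX(price) FROM products WHERE price < (SELECT MAX(price) FROM products)

Result:
MAX(price)
----------
1408.9    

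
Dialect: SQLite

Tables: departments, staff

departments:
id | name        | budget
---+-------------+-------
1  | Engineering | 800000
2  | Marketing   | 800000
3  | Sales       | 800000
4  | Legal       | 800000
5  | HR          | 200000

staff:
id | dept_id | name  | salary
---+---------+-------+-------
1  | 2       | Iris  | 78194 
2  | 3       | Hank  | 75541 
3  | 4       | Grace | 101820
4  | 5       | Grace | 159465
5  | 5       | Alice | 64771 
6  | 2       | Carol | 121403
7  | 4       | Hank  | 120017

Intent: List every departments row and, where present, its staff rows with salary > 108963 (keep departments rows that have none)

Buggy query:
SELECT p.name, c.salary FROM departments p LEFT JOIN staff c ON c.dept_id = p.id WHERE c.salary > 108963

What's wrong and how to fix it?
Bug: A WHERE condition on the right-hand table after LEFT JOIN drops unmatched parents

Fix: Put 'c.salary > 108963' in the JOIN's ON clause instead of WHERE

Corrected query:
SELECT p.name, c.salary FROM departments p LEFT JOIN staff c ON c.dept_id = p.id AND c.salary > 108963

Result:
name        | salary
------------+-------
Engineering | NULL  
Marketing   | 121403
Sales       | NULL  
Legal       | 120017
HR          | 159465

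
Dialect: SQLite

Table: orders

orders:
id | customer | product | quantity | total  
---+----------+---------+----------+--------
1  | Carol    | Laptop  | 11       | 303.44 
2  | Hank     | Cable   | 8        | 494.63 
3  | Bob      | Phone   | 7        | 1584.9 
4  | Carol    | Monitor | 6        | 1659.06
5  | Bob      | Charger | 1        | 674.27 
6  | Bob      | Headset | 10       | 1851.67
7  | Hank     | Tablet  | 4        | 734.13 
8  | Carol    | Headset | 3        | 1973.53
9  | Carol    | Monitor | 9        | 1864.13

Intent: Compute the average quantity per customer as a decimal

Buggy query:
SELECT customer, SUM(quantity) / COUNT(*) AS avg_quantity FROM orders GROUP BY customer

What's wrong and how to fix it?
Bug: SUM(quantity) and COUNT(*) are both integers; the division truncates the fractional part

Fix: Cast one side to REAL so the division keeps the fractional part

Corrected query:
SELECT customer, SUM(quantity) * 1.0 / COUNT(*) AS avg_quantity FROM orders GROUP BY customer

Result:
customer | avg_quantity
---------+-------------
Bob      | 6           
Carol    | 7.25        
Hank     | 6           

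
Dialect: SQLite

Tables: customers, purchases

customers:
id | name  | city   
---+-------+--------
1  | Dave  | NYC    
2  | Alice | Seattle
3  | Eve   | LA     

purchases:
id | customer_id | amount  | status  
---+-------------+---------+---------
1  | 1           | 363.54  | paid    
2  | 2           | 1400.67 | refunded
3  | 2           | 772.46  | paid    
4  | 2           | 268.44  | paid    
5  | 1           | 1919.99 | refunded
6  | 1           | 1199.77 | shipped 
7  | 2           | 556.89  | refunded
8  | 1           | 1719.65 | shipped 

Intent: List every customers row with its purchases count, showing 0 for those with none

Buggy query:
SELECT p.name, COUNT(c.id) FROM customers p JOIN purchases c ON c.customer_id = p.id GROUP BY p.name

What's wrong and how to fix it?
Bug: INNER JOIN drops customers rows that have no matching purchases rows

Fix: Switch to LEFT JOIN to retain unmatched parent rows

Corrected query:
SELECT p.name, COUNT(c.id) FROM customers p LEFT JOIN purchases c ON c.customer_id = p.id GROUP BY p.name

Result:
name  | COUNT(c.id)
------+------------
Alice | 4          
Dave  | 4          
Eve   | 0          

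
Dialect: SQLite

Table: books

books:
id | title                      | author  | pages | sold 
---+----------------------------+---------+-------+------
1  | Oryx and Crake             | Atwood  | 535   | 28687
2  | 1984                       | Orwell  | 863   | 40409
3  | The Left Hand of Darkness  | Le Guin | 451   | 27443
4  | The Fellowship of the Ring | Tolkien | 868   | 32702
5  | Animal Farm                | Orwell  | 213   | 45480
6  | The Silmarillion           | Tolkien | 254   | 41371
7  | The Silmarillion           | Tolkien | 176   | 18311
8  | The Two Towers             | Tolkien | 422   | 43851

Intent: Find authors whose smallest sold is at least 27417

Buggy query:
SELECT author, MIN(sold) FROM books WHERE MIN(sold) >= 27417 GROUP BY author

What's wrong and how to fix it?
Bug: Aggregates like MIN are computed per group after WHERE runs

Fix: Use HAVING for the per-group MIN condition

Corrected query:
SELECT author, MIN(sold) FROM books GROUP BY author HAVING MIN(sold) >= 27417

Result:
author  | MIN(sold)
--------+----------
Atwood  | 28687    
Le Guin | 27443    
Orwell  | 40409    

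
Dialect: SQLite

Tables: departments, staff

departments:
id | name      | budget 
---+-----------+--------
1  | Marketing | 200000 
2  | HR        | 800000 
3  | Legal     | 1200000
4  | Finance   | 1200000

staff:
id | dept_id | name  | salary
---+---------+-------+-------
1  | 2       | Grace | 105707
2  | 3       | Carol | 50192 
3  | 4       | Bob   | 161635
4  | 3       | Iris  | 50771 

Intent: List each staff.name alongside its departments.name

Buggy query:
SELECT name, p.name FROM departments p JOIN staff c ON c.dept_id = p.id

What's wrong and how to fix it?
Bug: 'name' exists in both joined tables, so the database can't tell which one is meant

Fix: Qualify the column with its table alias (c.name)

Corrected query:
SELECT c.name, p.name FROM departments p JOIN staff c ON c.dept_id = p.id

Result:
name  | name   
------+--------
Grace | HR     
Carol | Legal  
Bob   | Finance
Iris  | Legal  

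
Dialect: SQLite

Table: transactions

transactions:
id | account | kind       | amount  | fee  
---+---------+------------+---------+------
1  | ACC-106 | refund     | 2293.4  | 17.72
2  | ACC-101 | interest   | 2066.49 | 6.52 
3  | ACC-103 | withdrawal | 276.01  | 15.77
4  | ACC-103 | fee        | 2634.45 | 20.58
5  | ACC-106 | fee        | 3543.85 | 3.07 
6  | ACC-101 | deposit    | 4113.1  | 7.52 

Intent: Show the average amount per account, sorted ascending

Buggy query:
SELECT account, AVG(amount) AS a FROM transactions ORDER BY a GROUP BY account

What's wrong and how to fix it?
Bug: GROUP BY must precede ORDER BY

Fix: Reorder: SELECT … FROM … GROUP BY … ORDER BY …

Corrected query:
SELECT account, AVG(amount) AS a FROM transactions GROUP BY account ORDER BY a

Result:
account | a       
--------+---------
ACC-103 | 1455.23 
ACC-106 | 2918.625
ACC-101 | 3089.795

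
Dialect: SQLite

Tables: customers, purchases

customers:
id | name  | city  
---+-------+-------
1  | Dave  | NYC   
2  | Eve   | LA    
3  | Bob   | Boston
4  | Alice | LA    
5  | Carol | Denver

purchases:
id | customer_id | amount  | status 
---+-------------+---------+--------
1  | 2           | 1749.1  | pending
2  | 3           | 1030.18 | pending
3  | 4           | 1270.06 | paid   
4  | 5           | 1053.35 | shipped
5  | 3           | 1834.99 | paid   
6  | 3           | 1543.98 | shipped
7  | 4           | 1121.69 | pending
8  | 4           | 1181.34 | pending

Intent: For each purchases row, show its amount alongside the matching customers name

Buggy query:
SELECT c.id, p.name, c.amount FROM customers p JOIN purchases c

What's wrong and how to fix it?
Bug: Missing join condition: each purchases row is matched to all customers rows instead of just its own

Fix: Specify the join condition linking the foreign key to the parent id

Corrected query:
SELECT c.id, p.name, c.amount FROM customers p JOIN purchases c ON c.customer_id = p.id

Result:
id | name  | amount 
---+-------+--------
1  | Eve   | 1749.1 
2  | Bob   | 1030.18
3  | Alice | 1270.06
4  | Carol | 1053.35
5  | Bob   | 1834.99
6  | Bob   | 1543.98
7  | Alice | 1121.69
8  | Alice | 1181.34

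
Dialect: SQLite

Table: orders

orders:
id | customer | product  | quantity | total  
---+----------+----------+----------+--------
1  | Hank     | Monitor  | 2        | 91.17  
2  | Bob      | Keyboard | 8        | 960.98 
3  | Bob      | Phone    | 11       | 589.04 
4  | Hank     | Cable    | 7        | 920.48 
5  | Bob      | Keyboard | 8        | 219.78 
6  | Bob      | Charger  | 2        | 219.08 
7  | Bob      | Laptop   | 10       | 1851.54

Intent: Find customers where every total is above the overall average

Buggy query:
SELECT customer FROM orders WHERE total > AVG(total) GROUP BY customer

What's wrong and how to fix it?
Bug: WHERE evaluates per row before aggregation, so AVG() is unavailable

Fix: Compute the overall average in a scalar subquery and compare each group's MIN against it in HAVING

Corrected query:
SELECT customer FROM orders GROUP BY customer HAVING MIN(total) > (SELECT AVG(total) FROM orders)

Result:
(no rows)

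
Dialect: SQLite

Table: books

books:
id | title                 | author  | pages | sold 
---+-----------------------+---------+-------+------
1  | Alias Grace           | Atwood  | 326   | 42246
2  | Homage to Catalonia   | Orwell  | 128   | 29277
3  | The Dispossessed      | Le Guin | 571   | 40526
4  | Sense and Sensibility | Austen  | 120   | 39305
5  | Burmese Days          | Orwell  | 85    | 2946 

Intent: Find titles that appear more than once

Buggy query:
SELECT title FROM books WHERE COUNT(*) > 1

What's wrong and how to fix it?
Bug: COUNT(*) is an aggregate and cannot be used in WHERE

Fix: Group first, then use HAVING for the count condition

Corrected query:
SELECT title FROM books GROUP BY title HAVING COUNT(*) > 1

Result:
(no rows)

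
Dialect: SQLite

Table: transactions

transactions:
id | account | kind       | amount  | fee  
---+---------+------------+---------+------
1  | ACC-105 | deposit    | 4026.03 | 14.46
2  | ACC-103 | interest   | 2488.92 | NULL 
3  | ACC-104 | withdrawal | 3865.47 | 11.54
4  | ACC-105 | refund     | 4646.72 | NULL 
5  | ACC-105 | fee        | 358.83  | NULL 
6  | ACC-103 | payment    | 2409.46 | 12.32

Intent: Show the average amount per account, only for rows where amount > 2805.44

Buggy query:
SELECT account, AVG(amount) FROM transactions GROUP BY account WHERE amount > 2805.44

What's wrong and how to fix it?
Bug: Row-level WHERE must come before GROUP BY in the clause order

Fix: Move the WHERE clause before GROUP BY

Corrected query:
SELECT account, AVG(amount) FROM transactions WHERE amount > 2805.44 GROUP BY account

Result:
account | AVG(amount)
--------+------------
ACC-104 | 3865.47    
ACC-105 | 4336.375   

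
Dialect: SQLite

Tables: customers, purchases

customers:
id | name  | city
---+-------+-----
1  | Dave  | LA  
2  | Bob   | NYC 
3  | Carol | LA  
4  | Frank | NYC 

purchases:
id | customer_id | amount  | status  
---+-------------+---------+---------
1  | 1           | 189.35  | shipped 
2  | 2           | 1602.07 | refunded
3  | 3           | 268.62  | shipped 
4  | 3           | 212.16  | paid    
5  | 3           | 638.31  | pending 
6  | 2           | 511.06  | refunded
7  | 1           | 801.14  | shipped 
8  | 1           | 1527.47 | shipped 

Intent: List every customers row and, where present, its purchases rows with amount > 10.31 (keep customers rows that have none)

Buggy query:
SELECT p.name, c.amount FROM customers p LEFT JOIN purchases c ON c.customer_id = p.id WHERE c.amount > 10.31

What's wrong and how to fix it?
Bug: A WHERE condition on the right-hand table after LEFT JOIN drops unmatched parents

Fix: Put 'c.amount > 10.31' in the JOIN's ON clause instead of WHERE

Corrected query:
SELECT p.name, c.amount FROM customers p LEFT JOIN purchases c ON c.customer_id = p.id AND c.amount > 10.31

Result:
name  | amount 
------+--------
Dave  | 189.35 
Dave  | 801.14 
Dave  | 1527.47
Bob   | 511.06 
Bob   | 1602.07
Carol | 212.16 
Carol | 268.62 
Carol | 638.31 
Frank | NULL   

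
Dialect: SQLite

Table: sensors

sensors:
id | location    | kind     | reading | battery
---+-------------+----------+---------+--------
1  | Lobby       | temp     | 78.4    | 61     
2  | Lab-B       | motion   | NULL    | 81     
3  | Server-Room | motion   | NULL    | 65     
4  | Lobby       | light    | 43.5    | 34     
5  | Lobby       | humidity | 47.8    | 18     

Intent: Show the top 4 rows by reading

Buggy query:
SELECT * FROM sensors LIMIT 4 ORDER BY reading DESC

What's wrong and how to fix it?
Bug: LIMIT must come after ORDER BY

Fix: Sort with ORDER BY, then apply LIMIT

Corrected query:
SELECT * FROM sensors ORDER BY reading DESC LIMIT 4

Result:
id | location | kind     | reading | battery
---+----------+----------+---------+--------
1  | Lobby    | temp     | 78.4    | 61     
5  | Lobby    | humidity | 47.8    | 18     
4  | Lobby    | light    | 43.5    | 34     
2  | Lab-B    | motion   | NULL    | 81     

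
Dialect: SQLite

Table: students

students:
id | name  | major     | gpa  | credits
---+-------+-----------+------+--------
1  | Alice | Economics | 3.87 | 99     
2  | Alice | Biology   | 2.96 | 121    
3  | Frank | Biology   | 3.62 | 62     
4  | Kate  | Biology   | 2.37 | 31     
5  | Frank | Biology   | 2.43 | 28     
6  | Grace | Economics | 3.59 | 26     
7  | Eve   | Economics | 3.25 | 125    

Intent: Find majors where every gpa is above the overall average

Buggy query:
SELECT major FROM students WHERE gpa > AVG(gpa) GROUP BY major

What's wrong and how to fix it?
Bug: AVG() is an aggregate; it can't sit directly in WHERE

Fix: Compute the overall average in a scalar subquery and compare each group's MIN against it in HAVING

Corrected query:
SELECT major FROM students GROUP BY major HAVING MIN(gpa) > (SELECT AVG(gpa) FROM students)

Result:
major    
---------
Economics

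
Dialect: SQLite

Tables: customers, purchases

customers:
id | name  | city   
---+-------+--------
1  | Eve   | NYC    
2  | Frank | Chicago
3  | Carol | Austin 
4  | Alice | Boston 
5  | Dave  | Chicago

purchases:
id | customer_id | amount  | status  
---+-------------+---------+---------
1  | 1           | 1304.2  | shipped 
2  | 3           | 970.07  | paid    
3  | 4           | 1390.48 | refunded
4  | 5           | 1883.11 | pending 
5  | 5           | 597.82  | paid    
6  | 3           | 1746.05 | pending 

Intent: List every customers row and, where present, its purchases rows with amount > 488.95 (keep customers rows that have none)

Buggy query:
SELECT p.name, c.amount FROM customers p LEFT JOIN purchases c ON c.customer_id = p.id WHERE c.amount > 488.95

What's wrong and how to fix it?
Bug: A WHERE condition on the right-hand table after LEFT JOIN drops unmatched parents

Fix: Move the right-table condition into the ON clause so unmatched parents are kept

Corrected query:
SELECT p.name, c.amount FROM customers p LEFT JOIN purchases c ON c.customer_id = p.id AND c.amount > 488.95

Result:
name  | amount 
------+--------
Eve   | 1304.2 
Frank | NULL   
Carol | 970.07 
Carol | 1746.05
Alice | 1390.48
Dave  | 597.82 
Dave  | 1883.11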